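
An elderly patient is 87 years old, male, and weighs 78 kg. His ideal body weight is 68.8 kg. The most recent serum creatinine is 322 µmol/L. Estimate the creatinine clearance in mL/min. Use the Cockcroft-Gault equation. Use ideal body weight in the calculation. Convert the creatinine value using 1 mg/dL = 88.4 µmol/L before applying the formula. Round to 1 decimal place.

13.9 mL/min

SCr = 322 / 88.4 = 3.643 mg/dL
CrCl = (140 − 87) × 68.8 / (72 × 3.643) = 3646.4 / 262.30 ≈ 13.9 mL/min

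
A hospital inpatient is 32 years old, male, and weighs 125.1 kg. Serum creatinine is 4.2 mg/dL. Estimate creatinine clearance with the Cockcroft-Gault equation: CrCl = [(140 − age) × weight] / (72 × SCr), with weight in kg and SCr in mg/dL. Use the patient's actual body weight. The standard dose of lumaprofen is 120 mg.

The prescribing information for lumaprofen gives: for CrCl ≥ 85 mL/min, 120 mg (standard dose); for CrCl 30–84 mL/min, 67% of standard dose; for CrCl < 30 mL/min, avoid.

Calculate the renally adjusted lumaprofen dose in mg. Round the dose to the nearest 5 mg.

CrCl = (140 − 32) × 125.1 / (72 × 4.2) = 13510.8 / 302.40 ≈ 44.7 mL/min
CrCl ≈ 45 mL/min → bracket 30–84 mL/min.
67% of 120 mg = 80.4 mg → 80 mg

80 mg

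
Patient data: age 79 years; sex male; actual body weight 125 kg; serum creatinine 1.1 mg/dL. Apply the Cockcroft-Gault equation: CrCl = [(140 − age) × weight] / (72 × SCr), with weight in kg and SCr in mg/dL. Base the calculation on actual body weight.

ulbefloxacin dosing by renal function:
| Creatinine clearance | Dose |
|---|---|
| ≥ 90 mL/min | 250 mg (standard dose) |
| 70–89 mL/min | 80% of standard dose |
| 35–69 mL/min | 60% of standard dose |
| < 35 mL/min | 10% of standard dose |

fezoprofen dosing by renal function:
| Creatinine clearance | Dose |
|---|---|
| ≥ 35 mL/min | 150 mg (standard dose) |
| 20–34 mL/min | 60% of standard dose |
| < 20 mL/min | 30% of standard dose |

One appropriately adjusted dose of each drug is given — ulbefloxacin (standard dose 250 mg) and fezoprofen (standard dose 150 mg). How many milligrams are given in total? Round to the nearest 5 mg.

CrCl = (140 − 79) × 125 / (72 × 1.1) = 7625.0 / 79.20 ≈ 96.3 mL/min
CrCl ≈ 96 mL/min.
ulbefloxacin: ≥ 90 mL/min → 100% of 250 mg = 250 mg.
fezoprofen: ≥ 35 mL/min → 100% of 150 mg = 150 mg.
Total = 250 + 150 = 400 mg.

400 mg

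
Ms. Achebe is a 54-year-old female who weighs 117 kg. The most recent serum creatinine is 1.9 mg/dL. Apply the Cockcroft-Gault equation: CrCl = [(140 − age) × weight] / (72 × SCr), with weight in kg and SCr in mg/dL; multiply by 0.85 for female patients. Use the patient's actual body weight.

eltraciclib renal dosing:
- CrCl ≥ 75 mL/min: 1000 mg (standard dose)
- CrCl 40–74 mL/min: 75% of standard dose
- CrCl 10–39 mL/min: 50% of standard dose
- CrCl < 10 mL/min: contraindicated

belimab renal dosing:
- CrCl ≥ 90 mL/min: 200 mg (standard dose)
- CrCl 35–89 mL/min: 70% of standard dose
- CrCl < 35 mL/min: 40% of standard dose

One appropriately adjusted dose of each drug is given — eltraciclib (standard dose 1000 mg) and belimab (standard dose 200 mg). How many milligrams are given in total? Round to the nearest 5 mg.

CrCl = (140 − 54) × 117 / (72 × 1.9) × 0.85 = 10062.0 / 136.80 × 0.85 ≈ 62.5 mL/min
CrCl ≈ 63 mL/min.
eltraciclib: 40–74 mL/min → 75% of 1000 mg = 750 mg.
belimab: 35–89 mL/min → 70% of 200 mg = 140 mg.
Total = 750 + 140 = 890 mg.

890 mg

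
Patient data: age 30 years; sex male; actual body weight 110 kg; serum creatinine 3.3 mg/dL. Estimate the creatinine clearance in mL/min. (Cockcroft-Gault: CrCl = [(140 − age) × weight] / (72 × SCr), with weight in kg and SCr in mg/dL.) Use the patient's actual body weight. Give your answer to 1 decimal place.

CrCl = (140 − 30) × 110 / (72 × 3.3) = 12100.0 / 237.60 ≈ 50.9 mL/min

50.9 mL/min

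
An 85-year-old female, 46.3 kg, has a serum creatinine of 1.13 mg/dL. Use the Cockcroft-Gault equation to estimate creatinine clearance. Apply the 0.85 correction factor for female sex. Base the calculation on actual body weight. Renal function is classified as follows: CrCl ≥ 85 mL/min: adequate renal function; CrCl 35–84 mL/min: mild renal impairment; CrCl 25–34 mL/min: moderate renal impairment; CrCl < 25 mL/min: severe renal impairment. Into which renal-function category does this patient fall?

CrCl = (140 − 85) × 46.3 / (72 × 1.13) × 0.85 = 2546.5 / 81.36 × 0.85 ≈ 26.6 mL/min
27 mL/min falls in the 'moderate renal impairment' range.

moderate renal impairment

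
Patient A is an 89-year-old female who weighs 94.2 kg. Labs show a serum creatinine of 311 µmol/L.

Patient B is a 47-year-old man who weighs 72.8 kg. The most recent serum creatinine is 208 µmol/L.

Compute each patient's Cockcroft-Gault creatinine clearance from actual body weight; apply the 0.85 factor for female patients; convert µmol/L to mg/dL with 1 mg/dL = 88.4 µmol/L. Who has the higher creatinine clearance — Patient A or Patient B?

Patient A: SCr = 311 / 88.4 = 3.518 mg/dL
Patient A: CrCl = (140 − 89) × 94.2 / (72 × 3.518) × 0.85 = 4804.2 / 253.30 × 0.85 ≈ 16.1 mL/min
Patient B: SCr = 208 / 88.4 = 2.353 mg/dL
Patient B: CrCl = (140 − 47) × 72.8 / (72 × 2.353) = 6770.4 / 169.42 ≈ 40.0 mL/min
16.1 vs 40.0 mL/min → Patient B is higher.

Patient B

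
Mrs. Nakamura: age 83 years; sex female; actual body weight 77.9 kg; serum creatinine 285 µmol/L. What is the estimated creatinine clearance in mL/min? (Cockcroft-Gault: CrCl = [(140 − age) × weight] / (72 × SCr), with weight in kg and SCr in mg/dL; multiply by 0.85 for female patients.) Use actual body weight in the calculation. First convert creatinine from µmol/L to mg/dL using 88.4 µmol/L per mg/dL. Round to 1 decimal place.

SCr = 285 / 88.4 = 3.224 mg/dL
CrCl = (140 − 83) × 77.9 / (72 × 3.224) × 0.85 = 4440.3 / 232.13 × 0.85 ≈ 16.3 mL/min

16.3 mL/min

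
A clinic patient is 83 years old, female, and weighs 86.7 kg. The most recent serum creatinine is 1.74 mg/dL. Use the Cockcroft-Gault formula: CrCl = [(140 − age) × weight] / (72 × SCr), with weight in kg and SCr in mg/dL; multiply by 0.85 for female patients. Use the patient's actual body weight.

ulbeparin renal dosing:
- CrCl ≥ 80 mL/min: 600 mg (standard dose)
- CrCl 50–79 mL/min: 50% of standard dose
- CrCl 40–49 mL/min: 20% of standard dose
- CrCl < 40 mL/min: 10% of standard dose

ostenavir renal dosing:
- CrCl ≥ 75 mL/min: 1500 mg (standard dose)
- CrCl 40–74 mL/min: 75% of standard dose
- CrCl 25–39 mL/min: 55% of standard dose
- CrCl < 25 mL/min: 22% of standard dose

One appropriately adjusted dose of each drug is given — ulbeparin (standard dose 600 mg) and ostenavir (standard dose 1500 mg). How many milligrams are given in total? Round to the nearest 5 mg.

CrCl = (140 − 83) × 86.7 / (72 × 1.74) × 0.85 = 4941.9 / 125.28 × 0.85 ≈ 33.5 mL/min
CrCl ≈ 34 mL/min.
ulbeparin: < 40 mL/min → 10% of 600 mg = 60 mg.
ostenavir: 25–39 mL/min → 55% of 1500 mg = 825 mg.
Total = 60 + 825 = 885 mg.

885 mg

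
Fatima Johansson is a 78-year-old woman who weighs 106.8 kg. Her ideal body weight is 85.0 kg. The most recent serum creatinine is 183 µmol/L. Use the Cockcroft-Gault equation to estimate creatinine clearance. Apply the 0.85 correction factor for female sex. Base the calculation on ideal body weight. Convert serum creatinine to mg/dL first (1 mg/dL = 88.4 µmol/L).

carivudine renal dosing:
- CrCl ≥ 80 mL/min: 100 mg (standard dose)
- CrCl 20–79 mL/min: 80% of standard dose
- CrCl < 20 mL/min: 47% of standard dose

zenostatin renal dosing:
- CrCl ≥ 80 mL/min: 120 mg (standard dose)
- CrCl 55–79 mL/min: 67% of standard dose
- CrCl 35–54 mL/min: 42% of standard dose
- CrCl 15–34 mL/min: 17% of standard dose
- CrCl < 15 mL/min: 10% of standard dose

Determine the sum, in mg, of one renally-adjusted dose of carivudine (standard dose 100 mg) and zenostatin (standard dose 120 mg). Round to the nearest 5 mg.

SCr = 183 / 88.4 = 2.07 mg/dL
CrCl = (140 − 78) × 85 / (72 × 2.07) × 0.85 = 5270.0 / 149.04 × 0.85 ≈ 30.1 mL/min
CrCl ≈ 30 mL/min.
carivudine: 20–79 mL/min → 80% of 100 mg = 80 mg.
zenostatin: 15–34 mL/min → 17% of 120 mg = 20.4 mg.
Total = 80 + 20.4 = 100.4 mg.

100 mg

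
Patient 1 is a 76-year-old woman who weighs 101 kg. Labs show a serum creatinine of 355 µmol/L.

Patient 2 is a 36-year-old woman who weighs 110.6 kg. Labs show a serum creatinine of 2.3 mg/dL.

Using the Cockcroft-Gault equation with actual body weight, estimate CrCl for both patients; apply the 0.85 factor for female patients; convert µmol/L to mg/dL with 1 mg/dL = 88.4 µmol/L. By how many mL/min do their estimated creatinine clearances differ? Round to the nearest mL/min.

Patient 1: SCr = 355 / 88.4 = 4.016 mg/dL
Patient 1: CrCl = (140 − 76) × 101 / (72 × 4.016) × 0.85 = 6464.0 / 289.15 × 0.85 ≈ 19.0 mL/min
Patient 2: CrCl = (140 − 36) × 110.6 / (72 × 2.3) × 0.85 = 11502.4 / 165.60 × 0.85 ≈ 59.0 mL/min
|19.0 − 59.0| = 40.0 mL/min

40 mL/min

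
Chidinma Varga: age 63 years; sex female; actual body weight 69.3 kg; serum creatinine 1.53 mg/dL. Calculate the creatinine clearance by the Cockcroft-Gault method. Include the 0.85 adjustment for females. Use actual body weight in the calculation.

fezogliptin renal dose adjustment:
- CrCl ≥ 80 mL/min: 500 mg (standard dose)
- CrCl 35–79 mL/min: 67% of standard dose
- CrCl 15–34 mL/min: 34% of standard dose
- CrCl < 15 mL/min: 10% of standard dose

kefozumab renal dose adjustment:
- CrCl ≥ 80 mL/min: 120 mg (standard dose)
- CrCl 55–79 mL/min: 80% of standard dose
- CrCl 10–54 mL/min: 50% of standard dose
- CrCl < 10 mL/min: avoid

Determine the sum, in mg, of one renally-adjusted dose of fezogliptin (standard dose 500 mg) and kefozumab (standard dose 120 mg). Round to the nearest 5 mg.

395 mg

CrCl = (140 − 63) × 69.3 / (72 × 1.53) × 0.85 = 5336.1 / 110.16 × 0.85 ≈ 41.2 mL/min
CrCl ≈ 41 mL/min.
fezogliptin: 35–79 mL/min → 67% of 500 mg = 335 mg.
kefozumab: 10–54 mL/min → 50% of 120 mg = 60 mg.
Total = 335 + 60 = 395 mg.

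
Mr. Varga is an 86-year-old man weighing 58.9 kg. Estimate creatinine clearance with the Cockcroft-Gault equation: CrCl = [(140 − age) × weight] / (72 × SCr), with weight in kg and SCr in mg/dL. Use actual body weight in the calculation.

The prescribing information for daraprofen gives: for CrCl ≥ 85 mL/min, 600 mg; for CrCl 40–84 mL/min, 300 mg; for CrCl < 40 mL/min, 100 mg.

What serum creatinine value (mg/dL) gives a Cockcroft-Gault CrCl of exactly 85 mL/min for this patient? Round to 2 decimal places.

0.52 mg/dL

Standard dose requires CrCl ≥ 85 mL/min.
Set (140 − 86) × 58.9 / (72 × SCr) = 85
SCr = (140 − 86) × 58.9 / (72 × 85) = 0.520 mg/dL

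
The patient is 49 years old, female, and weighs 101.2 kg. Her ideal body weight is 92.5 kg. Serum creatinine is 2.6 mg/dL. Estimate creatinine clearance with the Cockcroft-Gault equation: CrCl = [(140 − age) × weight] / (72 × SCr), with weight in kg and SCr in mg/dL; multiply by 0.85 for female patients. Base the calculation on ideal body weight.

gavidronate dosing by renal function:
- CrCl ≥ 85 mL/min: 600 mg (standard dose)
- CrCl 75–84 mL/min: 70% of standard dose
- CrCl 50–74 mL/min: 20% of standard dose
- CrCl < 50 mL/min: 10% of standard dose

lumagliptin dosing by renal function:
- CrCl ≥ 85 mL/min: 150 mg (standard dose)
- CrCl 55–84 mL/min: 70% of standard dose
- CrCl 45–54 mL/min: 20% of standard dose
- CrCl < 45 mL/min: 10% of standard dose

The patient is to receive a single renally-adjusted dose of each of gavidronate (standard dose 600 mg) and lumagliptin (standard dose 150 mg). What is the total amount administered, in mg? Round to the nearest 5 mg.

75 mg

CrCl = (140 − 49) × 92.5 / (72 × 2.6) × 0.85 = 8417.5 / 187.20 × 0.85 ≈ 38.2 mL/min
CrCl ≈ 38 mL/min.
gavidronate: < 50 mL/min → 10% of 600 mg = 60 mg.
lumagliptin: < 45 mL/min → 10% of 150 mg = 15 mg.
Total = 60 + 15 = 75 mg.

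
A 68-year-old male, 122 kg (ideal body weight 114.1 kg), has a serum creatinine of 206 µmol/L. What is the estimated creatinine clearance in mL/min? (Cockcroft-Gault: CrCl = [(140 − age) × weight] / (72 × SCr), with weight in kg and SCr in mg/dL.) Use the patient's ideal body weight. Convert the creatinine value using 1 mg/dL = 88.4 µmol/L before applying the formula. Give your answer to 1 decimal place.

SCr = 206 / 88.4 = 2.33 mg/dL
CrCl = (140 − 68) × 114.1 / (72 × 2.33) = 8215.2 / 167.76 ≈ 49.0 mL/min

49.0 mL/min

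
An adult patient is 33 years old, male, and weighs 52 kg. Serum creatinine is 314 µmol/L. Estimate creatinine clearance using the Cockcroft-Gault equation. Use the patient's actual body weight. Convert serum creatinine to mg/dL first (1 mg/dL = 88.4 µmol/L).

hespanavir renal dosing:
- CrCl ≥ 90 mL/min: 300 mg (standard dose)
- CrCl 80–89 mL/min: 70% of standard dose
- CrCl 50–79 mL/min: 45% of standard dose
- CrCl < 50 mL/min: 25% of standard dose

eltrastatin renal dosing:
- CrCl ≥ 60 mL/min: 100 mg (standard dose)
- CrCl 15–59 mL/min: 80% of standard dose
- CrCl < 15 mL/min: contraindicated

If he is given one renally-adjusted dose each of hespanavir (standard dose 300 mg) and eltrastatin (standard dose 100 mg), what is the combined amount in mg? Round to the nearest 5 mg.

SCr = 314 / 88.4 = 3.552 mg/dL
CrCl = (140 − 33) × 52 / (72 × 3.552) = 5564.0 / 255.74 ≈ 21.8 mL/min
CrCl ≈ 22 mL/min.
hespanavir: < 50 mL/min → 25% of 300 mg = 75 mg.
eltrastatin: 15–59 mL/min → 80% of 100 mg = 80 mg.
Total = 75 + 80 = 155 mg.

155 mg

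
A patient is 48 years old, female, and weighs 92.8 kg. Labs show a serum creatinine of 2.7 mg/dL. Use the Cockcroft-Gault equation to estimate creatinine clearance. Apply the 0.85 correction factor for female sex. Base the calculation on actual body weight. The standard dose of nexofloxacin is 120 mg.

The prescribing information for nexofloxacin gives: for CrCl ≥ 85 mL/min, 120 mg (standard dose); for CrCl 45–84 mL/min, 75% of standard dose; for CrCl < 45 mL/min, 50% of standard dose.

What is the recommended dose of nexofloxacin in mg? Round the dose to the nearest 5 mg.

60 mg

CrCl = (140 − 48) × 92.8 / (72 × 2.7) × 0.85 = 8537.6 / 194.40 × 0.85 ≈ 37.3 mL/min
CrCl ≈ 37 mL/min → bracket < 45 mL/min.
50% of 120 mg = 60 mg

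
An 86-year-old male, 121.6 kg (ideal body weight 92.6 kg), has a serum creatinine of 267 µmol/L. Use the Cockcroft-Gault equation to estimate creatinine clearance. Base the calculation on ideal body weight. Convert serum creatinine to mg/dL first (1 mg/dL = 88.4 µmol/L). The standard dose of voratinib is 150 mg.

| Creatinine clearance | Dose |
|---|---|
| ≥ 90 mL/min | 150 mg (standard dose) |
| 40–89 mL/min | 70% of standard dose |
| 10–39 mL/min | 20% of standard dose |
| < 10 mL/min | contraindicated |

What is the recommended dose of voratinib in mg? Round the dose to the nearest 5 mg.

30 mg

SCr = 267 / 88.4 = 3.02 mg/dL
CrCl = (140 − 86) × 92.6 / (72 × 3.02) = 5000.4 / 217.44 ≈ 23.0 mL/min
CrCl ≈ 23 mL/min → bracket 10–39 mL/min.
20% of 150 mg = 30 mg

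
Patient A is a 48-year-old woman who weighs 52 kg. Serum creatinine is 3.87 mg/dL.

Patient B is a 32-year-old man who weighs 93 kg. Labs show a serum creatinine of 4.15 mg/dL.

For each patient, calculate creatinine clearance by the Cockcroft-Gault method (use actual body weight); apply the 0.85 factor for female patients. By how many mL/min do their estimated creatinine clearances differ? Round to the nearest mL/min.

Patient A: CrCl = (140 − 48) × 52 / (72 × 3.87) × 0.85 = 4784.0 / 278.64 × 0.85 ≈ 14.6 mL/min
Patient B: CrCl = (140 − 32) × 93 / (72 × 4.15) = 10044.0 / 298.80 ≈ 33.6 mL/min
|14.6 − 33.6| = 19.0 mL/min

19 mL/min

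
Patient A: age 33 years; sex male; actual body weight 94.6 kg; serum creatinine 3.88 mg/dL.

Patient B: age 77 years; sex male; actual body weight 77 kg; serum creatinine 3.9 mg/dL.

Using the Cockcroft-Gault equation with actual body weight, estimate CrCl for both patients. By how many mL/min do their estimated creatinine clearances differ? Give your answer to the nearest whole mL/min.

19 mL/min

Patient A: CrCl = (140 − 33) × 94.6 / (72 × 3.88) = 10122.2 / 279.36 ≈ 36.2 mL/min
Patient B: CrCl = (140 − 77) × 77 / (72 × 3.9) = 4851.0 / 280.80 ≈ 17.3 mL/min
|36.2 − 17.3| = 18.9 mL/min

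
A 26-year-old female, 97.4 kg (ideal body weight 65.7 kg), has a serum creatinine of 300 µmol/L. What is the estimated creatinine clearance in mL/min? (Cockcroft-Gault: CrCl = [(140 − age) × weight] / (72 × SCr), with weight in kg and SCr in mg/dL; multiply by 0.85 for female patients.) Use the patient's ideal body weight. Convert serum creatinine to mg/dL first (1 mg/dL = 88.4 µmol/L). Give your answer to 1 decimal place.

SCr = 300 / 88.4 = 3.394 mg/dL
CrCl = (140 − 26) × 65.7 / (72 × 3.394) × 0.85 = 7489.8 / 244.37 × 0.85 ≈ 26.1 mL/min

26.1 mL/min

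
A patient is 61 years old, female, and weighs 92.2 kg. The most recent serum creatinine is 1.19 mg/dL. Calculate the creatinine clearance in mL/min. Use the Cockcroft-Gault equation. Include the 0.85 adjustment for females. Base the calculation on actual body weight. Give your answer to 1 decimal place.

72.3 mL/min

CrCl = (140 − 61) × 92.2 / (72 × 1.19) × 0.85 = 7283.8 / 85.68 × 0.85 ≈ 72.3 mL/min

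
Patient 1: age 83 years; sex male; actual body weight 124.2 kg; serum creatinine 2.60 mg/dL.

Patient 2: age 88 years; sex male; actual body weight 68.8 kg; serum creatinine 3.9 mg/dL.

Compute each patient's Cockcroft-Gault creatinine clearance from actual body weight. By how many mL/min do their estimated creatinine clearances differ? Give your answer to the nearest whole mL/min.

25 mL/min

Patient 1: CrCl = (140 − 83) × 124.2 / (72 × 2.6) = 7079.4 / 187.20 ≈ 37.8 mL/min
Patient 2: CrCl = (140 − 88) × 68.8 / (72 × 3.9) = 3577.6 / 280.80 ≈ 12.7 mL/min
|37.8 − 12.7| = 25.1 mL/min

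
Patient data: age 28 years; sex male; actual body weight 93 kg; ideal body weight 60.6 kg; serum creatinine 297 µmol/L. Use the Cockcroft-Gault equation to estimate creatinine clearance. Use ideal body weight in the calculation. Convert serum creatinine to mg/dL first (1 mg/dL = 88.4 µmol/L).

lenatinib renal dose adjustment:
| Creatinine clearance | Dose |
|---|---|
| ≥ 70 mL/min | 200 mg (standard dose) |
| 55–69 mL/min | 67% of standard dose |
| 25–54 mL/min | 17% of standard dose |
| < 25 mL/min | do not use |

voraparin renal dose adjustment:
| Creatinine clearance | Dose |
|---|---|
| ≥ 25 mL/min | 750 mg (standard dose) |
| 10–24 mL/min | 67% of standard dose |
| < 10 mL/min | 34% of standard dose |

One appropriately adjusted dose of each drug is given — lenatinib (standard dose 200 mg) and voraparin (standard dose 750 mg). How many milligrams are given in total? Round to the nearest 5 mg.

SCr = 297 / 88.4 = 3.36 mg/dL
CrCl = (140 − 28) × 60.6 / (72 × 3.36) = 6787.2 / 241.92 ≈ 28.1 mL/min
CrCl ≈ 28 mL/min.
lenatinib: 25–54 mL/min → 17% of 200 mg = 34 mg.
voraparin: ≥ 25 mL/min → 100% of 750 mg = 750 mg.
Total = 34 + 750 = 784 mg.

785 mg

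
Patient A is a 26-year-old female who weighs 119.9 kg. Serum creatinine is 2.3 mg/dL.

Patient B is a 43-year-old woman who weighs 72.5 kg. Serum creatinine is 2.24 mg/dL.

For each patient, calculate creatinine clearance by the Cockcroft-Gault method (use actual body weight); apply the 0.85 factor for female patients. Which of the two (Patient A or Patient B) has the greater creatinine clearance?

Patient A: CrCl = (140 − 26) × 119.9 / (72 × 2.3) × 0.85 = 13668.6 / 165.60 × 0.85 ≈ 70.2 mL/min
Patient B: CrCl = (140 − 43) × 72.5 / (72 × 2.24) × 0.85 = 7032.5 / 161.28 × 0.85 ≈ 37.1 mL/min
70.2 vs 37.1 mL/min → Patient A is higher.

Patient A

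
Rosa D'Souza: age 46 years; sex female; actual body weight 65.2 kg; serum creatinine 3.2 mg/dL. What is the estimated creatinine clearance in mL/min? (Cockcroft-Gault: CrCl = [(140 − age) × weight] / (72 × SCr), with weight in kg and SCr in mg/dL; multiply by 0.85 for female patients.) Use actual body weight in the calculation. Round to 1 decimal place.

22.6 mL/min

CrCl = (140 − 46) × 65.2 / (72 × 3.2) × 0.85 = 6128.8 / 230.40 × 0.85 ≈ 22.6 mL/min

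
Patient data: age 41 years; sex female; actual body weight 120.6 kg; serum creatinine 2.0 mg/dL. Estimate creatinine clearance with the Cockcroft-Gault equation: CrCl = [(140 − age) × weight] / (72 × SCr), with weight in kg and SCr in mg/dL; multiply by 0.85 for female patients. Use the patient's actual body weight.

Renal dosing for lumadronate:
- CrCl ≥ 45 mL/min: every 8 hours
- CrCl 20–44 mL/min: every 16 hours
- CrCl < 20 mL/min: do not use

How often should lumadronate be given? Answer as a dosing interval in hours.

every 8 hours

CrCl = (140 − 41) × 120.6 / (72 × 2) × 0.85 = 11939.4 / 144.00 × 0.85 ≈ 70.5 mL/min
CrCl ≈ 70 mL/min → bracket ≥ 45 mL/min → every 8 hours.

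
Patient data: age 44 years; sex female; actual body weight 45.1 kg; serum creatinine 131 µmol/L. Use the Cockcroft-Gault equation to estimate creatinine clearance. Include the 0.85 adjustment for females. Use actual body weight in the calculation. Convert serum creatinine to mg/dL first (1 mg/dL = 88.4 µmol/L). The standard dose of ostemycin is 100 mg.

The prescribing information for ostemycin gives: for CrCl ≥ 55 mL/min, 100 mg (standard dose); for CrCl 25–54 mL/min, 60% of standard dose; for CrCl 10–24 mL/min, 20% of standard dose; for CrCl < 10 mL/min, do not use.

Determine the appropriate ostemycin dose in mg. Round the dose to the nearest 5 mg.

SCr = 131 / 88.4 = 1.482 mg/dL
CrCl = (140 − 44) × 45.1 / (72 × 1.482) × 0.85 = 4329.6 / 106.70 × 0.85 ≈ 34.5 mL/min
CrCl ≈ 34 mL/min → bracket 25–54 mL/min.
60% of 100 mg = 60 mg

60 mg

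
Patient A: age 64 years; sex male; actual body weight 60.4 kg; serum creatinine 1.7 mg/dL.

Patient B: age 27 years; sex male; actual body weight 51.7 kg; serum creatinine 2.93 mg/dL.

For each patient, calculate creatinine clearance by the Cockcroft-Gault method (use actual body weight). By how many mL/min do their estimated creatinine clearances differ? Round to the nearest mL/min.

Patient A: CrCl = (140 − 64) × 60.4 / (72 × 1.7) = 4590.4 / 122.40 ≈ 37.5 mL/min
Patient B: CrCl = (140 − 27) × 51.7 / (72 × 2.93) = 5842.1 / 210.96 ≈ 27.7 mL/min
|37.5 − 27.7| = 9.8 mL/min

10 mL/min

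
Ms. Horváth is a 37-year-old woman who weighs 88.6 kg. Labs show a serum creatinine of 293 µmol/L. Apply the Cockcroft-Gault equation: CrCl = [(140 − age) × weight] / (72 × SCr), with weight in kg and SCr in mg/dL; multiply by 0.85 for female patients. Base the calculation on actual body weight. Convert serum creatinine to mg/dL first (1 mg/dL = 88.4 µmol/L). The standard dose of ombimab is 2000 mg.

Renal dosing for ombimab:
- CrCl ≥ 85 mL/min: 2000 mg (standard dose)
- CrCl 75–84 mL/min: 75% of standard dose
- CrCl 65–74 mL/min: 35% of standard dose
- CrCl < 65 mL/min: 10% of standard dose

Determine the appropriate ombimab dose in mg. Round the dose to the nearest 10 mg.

200 mg

SCr = 293 / 88.4 = 3.314 mg/dL
CrCl = (140 − 37) × 88.6 / (72 × 3.314) × 0.85 = 9125.8 / 238.61 × 0.85 ≈ 32.5 mL/min
CrCl ≈ 33 mL/min → bracket < 65 mL/min.
10% of 2000 mg = 200 mg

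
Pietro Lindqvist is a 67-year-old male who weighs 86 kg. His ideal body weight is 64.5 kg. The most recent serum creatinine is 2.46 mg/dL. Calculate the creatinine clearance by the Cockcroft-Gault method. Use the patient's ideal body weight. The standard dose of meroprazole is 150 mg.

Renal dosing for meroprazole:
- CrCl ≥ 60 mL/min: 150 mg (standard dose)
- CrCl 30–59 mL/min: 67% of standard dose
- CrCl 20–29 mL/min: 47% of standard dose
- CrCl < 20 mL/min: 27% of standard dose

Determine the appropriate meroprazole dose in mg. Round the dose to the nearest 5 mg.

70 mg

CrCl = (140 − 67) × 64.5 / (72 × 2.46) = 4708.5 / 177.12 ≈ 26.6 mL/min
CrCl ≈ 27 mL/min → bracket 20–29 mL/min.
47% of 150 mg = 70.5 mg → 70 mg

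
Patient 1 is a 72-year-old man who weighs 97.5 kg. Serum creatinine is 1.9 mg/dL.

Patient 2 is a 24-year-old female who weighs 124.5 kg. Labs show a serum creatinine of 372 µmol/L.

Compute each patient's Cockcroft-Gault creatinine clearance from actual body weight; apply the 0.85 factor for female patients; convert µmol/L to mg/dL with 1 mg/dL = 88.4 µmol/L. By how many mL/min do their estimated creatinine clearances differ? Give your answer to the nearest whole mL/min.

8 mL/min

Patient 1: CrCl = (140 − 72) × 97.5 / (72 × 1.9) = 6630.0 / 136.80 ≈ 48.5 mL/min
Patient 2: SCr = 372 / 88.4 = 4.208 mg/dL
Patient 2: CrCl = (140 − 24) × 124.5 / (72 × 4.208) × 0.85 = 14442.0 / 302.98 × 0.85 ≈ 40.5 mL/min
|48.5 − 40.5| = 8.0 mL/min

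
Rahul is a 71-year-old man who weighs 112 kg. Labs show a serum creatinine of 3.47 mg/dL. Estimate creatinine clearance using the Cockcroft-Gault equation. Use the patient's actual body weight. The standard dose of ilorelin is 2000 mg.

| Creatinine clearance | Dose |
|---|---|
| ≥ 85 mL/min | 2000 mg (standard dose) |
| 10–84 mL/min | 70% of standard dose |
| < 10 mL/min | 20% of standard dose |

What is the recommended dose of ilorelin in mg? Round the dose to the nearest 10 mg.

CrCl = (140 − 71) × 112 / (72 × 3.47) = 7728.0 / 249.84 ≈ 30.9 mL/min
CrCl ≈ 31 mL/min → bracket 10–84 mL/min.
70% of 2000 mg = 1400 mg

1400 mg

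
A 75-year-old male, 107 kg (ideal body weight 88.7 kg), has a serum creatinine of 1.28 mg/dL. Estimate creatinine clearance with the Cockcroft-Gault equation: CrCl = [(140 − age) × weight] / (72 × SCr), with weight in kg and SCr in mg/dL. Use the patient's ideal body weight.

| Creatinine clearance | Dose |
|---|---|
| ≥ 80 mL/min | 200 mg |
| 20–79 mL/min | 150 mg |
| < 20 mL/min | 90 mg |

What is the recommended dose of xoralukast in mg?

CrCl = (140 − 75) × 88.7 / (72 × 1.28) = 5765.5 / 92.16 ≈ 62.6 mL/min
CrCl ≈ 63 mL/min → bracket 20–79 mL/min.
Dose for this bracket: 150 mg.

150 mg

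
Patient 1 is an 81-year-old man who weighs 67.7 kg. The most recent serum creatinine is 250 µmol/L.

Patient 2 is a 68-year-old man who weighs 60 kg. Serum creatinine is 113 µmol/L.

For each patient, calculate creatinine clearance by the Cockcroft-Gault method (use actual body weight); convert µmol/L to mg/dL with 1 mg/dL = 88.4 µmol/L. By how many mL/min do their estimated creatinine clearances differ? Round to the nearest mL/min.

27 mL/min

Patient 1: SCr = 250 / 88.4 = 2.828 mg/dL
Patient 1: CrCl = (140 − 81) × 67.7 / (72 × 2.828) = 3994.3 / 203.62 ≈ 19.6 mL/min
Patient 2: SCr = 113 / 88.4 = 1.278 mg/dL
Patient 2: CrCl = (140 − 68) × 60 / (72 × 1.278) = 4320.0 / 92.02 ≈ 46.9 mL/min
|19.6 − 46.9| = 27.3 mL/min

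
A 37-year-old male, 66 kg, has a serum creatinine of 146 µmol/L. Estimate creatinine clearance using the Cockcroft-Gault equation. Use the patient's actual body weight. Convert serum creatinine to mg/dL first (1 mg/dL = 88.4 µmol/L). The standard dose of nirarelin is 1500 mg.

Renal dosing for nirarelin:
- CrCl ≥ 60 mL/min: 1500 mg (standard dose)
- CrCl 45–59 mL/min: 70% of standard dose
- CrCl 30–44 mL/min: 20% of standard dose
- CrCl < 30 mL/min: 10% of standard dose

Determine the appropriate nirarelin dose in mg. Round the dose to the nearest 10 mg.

SCr = 146 / 88.4 = 1.652 mg/dL
CrCl = (140 − 37) × 66 / (72 × 1.652) = 6798.0 / 118.94 ≈ 57.2 mL/min
CrCl ≈ 57 mL/min → bracket 45–59 mL/min.
70% of 1500 mg = 1050 mg

1050 mg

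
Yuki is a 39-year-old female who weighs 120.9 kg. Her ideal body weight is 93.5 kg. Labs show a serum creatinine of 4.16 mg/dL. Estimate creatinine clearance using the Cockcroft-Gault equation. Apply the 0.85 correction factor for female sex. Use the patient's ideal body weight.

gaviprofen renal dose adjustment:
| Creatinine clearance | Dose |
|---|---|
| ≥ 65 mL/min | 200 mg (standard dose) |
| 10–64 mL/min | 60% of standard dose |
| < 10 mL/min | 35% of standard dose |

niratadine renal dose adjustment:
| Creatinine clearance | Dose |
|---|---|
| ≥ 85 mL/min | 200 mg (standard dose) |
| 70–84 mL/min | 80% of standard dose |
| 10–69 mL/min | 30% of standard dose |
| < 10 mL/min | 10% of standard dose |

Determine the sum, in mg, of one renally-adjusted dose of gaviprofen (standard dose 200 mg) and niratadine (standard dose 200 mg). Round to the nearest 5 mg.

CrCl = (140 − 39) × 93.5 / (72 × 4.16) × 0.85 = 9443.5 / 299.52 × 0.85 ≈ 26.8 mL/min
CrCl ≈ 27 mL/min.
gaviprofen: 10–64 mL/min → 60% of 200 mg = 120 mg.
niratadine: 10–69 mL/min → 30% of 200 mg = 60 mg.
Total = 120 + 60 = 180 mg.

180 mg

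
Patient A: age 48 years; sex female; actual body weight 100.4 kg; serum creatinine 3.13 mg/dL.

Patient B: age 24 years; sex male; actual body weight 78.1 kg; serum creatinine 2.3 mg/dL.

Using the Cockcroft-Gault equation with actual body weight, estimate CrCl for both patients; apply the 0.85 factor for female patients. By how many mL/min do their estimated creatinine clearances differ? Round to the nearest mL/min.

Patient A: CrCl = (140 − 48) × 100.4 / (72 × 3.13) × 0.85 = 9236.8 / 225.36 × 0.85 ≈ 34.8 mL/min
Patient B: CrCl = (140 − 24) × 78.1 / (72 × 2.3) = 9059.6 / 165.60 ≈ 54.7 mL/min
|34.8 − 54.7| = 19.9 mL/min

20 mL/min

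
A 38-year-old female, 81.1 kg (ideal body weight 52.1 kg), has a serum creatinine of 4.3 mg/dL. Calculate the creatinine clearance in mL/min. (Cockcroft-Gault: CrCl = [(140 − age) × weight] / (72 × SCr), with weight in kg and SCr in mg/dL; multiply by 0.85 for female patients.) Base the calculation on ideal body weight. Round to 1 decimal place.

CrCl = (140 − 38) × 52.1 / (72 × 4.3) × 0.85 = 5314.2 / 309.60 × 0.85 ≈ 14.6 mL/min

14.6 mL/min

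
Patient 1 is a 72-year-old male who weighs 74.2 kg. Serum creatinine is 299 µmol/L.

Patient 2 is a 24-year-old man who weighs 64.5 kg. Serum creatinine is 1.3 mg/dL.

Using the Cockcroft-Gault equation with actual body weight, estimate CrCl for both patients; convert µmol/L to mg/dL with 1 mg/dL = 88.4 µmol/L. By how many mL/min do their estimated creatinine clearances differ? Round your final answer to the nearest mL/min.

59 mL/min

Patient 1: SCr = 299 / 88.4 = 3.382 mg/dL
Patient 1: CrCl = (140 − 72) × 74.2 / (72 × 3.382) = 5045.6 / 243.50 ≈ 20.7 mL/min
Patient 2: CrCl = (140 − 24) × 64.5 / (72 × 1.3) = 7482.0 / 93.60 ≈ 79.9 mL/min
|20.7 − 79.9| = 59.2 mL/min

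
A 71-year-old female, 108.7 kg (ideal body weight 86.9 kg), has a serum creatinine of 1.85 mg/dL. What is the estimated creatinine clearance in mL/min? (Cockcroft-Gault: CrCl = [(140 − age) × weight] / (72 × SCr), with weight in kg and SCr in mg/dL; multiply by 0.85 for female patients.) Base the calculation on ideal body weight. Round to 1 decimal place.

38.3 mL/min

CrCl = (140 − 71) × 86.9 / (72 × 1.85) × 0.85 = 5996.1 / 133.20 × 0.85 ≈ 38.3 mL/min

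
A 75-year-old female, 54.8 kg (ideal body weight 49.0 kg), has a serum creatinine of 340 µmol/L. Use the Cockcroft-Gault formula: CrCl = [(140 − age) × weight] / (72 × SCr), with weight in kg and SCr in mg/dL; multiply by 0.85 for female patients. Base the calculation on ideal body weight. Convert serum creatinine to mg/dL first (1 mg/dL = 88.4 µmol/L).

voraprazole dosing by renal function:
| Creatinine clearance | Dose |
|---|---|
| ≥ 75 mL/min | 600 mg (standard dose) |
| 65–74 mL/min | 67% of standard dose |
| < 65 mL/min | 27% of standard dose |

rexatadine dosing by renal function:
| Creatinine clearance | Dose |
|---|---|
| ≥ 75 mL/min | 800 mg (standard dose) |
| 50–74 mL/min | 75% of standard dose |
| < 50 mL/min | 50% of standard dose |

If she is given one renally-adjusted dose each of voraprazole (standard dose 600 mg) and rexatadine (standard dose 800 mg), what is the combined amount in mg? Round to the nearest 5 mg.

560 mg

SCr = 340 / 88.4 = 3.846 mg/dL
CrCl = (140 − 75) × 49 / (72 × 3.846) × 0.85 = 3185.0 / 276.91 × 0.85 ≈ 9.8 mL/min
CrCl ≈ 10 mL/min.
voraprazole: < 65 mL/min → 27% of 600 mg = 162 mg.
rexatadine: < 50 mL/min → 50% of 800 mg = 400 mg.
Total = 162 + 400 = 562 mg.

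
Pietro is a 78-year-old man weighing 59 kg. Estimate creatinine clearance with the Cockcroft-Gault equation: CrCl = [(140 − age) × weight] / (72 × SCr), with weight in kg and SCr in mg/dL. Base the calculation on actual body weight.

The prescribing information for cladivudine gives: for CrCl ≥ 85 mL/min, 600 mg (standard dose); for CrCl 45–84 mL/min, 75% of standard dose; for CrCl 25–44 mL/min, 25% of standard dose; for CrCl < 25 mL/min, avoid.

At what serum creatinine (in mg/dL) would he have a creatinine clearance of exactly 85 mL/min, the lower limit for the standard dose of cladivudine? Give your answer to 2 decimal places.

Standard dose requires CrCl ≥ 85 mL/min.
Set (140 − 78) × 59 / (72 × SCr) = 85
SCr = (140 − 78) × 59 / (72 × 85) = 0.598 mg/dL

0.60 mg/dL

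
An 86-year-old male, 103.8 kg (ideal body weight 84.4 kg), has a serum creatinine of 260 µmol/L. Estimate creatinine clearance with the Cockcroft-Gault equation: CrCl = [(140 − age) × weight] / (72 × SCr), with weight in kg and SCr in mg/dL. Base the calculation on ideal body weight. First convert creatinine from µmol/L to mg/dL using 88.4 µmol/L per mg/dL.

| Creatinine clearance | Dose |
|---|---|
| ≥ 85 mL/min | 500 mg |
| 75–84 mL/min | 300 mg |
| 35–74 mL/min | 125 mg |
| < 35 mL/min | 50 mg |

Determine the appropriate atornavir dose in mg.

SCr = 260 / 88.4 = 2.941 mg/dL
CrCl = (140 − 86) × 84.4 / (72 × 2.941) = 4557.6 / 211.75 ≈ 21.5 mL/min
CrCl ≈ 22 mL/min → bracket < 35 mL/min.
Dose for this bracket: 50 mg.

50 mg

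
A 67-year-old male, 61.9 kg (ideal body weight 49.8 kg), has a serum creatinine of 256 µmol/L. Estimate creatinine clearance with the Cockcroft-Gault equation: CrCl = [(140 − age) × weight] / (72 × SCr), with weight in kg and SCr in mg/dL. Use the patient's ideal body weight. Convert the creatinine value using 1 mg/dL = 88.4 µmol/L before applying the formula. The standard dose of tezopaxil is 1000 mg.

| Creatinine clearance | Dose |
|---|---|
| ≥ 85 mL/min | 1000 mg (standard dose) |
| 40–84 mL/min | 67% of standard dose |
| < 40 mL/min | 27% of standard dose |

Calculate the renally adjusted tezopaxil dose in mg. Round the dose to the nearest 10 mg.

270 mg

SCr = 256 / 88.4 = 2.896 mg/dL
CrCl = (140 − 67) × 49.8 / (72 × 2.896) = 3635.4 / 208.51 ≈ 17.4 mL/min
CrCl ≈ 17 mL/min → bracket < 40 mL/min.
27% of 1000 mg = 270 mg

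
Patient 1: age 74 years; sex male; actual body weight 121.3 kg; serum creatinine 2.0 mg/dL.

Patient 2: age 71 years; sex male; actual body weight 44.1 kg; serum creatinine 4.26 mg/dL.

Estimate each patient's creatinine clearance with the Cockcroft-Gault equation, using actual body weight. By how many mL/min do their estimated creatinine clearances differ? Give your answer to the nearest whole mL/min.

46 mL/min

Patient 1: CrCl = (140 − 74) × 121.3 / (72 × 2) = 8005.8 / 144.00 ≈ 55.6 mL/min
Patient 2: CrCl = (140 − 71) × 44.1 / (72 × 4.26) = 3042.9 / 306.72 ≈ 9.9 mL/min
|55.6 − 9.9| = 45.7 mL/min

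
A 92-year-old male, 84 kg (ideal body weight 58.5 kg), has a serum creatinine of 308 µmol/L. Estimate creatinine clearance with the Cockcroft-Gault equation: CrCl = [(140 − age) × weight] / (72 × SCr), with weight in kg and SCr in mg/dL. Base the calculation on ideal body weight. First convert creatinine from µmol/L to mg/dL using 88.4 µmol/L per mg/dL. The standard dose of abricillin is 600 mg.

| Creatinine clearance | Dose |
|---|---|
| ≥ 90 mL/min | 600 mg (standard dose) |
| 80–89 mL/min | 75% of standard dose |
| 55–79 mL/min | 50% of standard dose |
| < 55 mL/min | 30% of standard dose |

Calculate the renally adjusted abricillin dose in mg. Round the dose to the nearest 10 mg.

SCr = 308 / 88.4 = 3.484 mg/dL
CrCl = (140 − 92) × 58.5 / (72 × 3.484) = 2808.0 / 250.85 ≈ 11.2 mL/min
CrCl ≈ 11 mL/min → bracket < 55 mL/min.
30% of 600 mg = 180 mg

180 mg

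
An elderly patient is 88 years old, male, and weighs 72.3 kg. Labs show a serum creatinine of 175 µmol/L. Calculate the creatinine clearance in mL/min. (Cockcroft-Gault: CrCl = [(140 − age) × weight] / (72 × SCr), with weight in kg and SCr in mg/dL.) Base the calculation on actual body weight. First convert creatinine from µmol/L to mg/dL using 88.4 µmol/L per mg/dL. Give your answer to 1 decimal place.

26.4 mL/min

SCr = 175 / 88.4 = 1.98 mg/dL
CrCl = (140 − 88) × 72.3 / (72 × 1.98) = 3759.6 / 142.56 ≈ 26.4 mL/min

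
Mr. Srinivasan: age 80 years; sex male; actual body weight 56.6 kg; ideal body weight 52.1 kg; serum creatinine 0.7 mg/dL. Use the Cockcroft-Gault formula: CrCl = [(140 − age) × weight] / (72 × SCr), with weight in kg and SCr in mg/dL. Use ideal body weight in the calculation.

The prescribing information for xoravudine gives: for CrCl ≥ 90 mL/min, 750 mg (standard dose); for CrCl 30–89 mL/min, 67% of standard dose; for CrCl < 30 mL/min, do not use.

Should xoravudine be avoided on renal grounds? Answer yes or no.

no

CrCl = (140 − 80) × 52.1 / (72 × 0.7) = 3126.0 / 50.40 ≈ 62.0 mL/min
CrCl ≈ 62 mL/min, which is ≥ 30 mL/min.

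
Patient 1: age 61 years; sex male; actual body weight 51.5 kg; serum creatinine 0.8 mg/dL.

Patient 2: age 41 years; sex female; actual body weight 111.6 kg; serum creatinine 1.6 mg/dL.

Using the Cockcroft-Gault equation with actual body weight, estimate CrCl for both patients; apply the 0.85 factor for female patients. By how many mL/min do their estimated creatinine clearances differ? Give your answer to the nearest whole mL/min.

11 mL/min

Patient 1: CrCl = (140 − 61) × 51.5 / (72 × 0.8) = 4068.5 / 57.60 ≈ 70.6 mL/min
Patient 2: CrCl = (140 − 41) × 111.6 / (72 × 1.6) × 0.85 = 11048.4 / 115.20 × 0.85 ≈ 81.5 mL/min
|70.6 − 81.5| = 10.9 mL/min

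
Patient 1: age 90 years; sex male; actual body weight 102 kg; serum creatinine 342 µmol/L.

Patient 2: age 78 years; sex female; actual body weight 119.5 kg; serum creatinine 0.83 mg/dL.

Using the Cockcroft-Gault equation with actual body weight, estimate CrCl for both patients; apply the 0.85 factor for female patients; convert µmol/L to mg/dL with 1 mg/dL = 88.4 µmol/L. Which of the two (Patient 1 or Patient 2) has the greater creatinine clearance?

Patient 1: SCr = 342 / 88.4 = 3.869 mg/dL
Patient 1: CrCl = (140 − 90) × 102 / (72 × 3.869) = 5100.0 / 278.57 ≈ 18.3 mL/min
Patient 2: CrCl = (140 − 78) × 119.5 / (72 × 0.83) × 0.85 = 7409.0 / 59.76 × 0.85 ≈ 105.4 mL/min
18.3 vs 105.4 mL/min → Patient 2 is higher.

Patient 2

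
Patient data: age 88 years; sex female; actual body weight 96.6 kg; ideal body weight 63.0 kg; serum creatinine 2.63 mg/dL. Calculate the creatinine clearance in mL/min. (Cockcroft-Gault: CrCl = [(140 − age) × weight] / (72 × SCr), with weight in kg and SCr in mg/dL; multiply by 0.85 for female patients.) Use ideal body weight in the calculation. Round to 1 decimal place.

CrCl = (140 − 88) × 63 / (72 × 2.63) × 0.85 = 3276.0 / 189.36 × 0.85 ≈ 14.7 mL/min

14.7 mL/min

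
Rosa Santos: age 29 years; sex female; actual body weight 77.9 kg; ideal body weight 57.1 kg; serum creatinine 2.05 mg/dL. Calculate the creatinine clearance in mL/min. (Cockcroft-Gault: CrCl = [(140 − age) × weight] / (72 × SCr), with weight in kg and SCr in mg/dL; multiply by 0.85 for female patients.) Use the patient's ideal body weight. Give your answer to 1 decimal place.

36.5 mL/min

CrCl = (140 − 29) × 57.1 / (72 × 2.05) × 0.85 = 6338.1 / 147.60 × 0.85 ≈ 36.5 mL/min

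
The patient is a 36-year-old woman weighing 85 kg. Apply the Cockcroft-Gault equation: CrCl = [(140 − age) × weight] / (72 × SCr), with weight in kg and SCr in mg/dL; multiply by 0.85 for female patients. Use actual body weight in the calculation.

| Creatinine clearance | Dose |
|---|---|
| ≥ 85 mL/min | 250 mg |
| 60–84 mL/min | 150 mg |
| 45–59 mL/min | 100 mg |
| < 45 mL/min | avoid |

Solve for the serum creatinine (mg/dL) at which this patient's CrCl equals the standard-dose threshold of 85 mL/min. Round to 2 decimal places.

Standard dose requires CrCl ≥ 85 mL/min.
Set (140 − 36) × 85 × 0.85 / (72 × SCr) = 85
SCr = (140 − 36) × 85 × 0.85 / (72 × 85) = 1.228 mg/dL

1.23 mg/dL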